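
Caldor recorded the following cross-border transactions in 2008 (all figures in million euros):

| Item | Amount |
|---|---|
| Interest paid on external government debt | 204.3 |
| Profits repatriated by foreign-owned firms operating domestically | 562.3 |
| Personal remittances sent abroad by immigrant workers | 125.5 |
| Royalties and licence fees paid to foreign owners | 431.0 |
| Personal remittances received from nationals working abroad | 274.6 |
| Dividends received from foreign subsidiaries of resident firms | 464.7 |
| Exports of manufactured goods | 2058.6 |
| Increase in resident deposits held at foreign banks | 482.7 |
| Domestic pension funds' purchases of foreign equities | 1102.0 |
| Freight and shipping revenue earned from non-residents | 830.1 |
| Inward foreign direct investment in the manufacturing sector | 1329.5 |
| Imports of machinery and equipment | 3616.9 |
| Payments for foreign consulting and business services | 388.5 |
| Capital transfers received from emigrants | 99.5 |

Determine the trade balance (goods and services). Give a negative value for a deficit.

-1547.7

Goods: 2058.6 - 3616.9 = -1558.3
Services: -388.5 + 830.1 - 431.0 = 10.6
Trade balance = -1558.3 + 10.6 = -1547.7
(Excluded from the trade balance — primary income: interest paid on external government debt 204.3, profits repatriated by foreign-owned firms operating domestically 562.3, dividends received from foreign subsidiaries of resident firms 464.7; secondary income: personal remittances sent abroad by immigrant workers 125.5, personal remittances received from nationals working abroad 274.6; financial account: increase in resident deposits held at foreign banks 482.7, domestic pension funds' purchases of foreign equities 1102.0, inward foreign direct investment in the manufacturing sector 1329.5; capital account: capital transfers received from emigrants 99.5.)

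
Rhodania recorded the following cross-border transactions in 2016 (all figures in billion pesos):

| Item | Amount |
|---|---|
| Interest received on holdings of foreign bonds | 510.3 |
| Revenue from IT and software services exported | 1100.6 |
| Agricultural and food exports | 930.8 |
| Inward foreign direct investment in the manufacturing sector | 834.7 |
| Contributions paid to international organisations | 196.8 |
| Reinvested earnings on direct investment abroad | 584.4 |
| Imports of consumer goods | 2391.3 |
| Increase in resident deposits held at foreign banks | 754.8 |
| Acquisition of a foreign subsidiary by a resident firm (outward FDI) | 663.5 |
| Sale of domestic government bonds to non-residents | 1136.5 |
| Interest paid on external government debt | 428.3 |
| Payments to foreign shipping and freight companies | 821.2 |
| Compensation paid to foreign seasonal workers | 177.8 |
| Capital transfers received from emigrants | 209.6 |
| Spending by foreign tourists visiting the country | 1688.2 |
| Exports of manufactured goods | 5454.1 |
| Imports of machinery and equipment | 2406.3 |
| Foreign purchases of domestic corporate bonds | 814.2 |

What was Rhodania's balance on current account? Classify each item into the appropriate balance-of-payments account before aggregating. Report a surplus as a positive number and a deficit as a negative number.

Goods: -2406.3 + 5454.1 + 930.8 - 2391.3 = 1587.3
Services: 1100.6 + 1688.2 - 821.2 = 1967.6
Primary income: -177.8 + 510.3 - 428.3 + 584.4 = 488.6
Secondary income: -196.8
Current account = 1587.3 + 1967.6 + 488.6 + (-196.8) = 3846.7
(Excluded from the current account — financial account: inward foreign direct investment in the manufacturing sector 834.7, increase in resident deposits held at foreign banks 754.8, acquisition of a foreign subsidiary by a resident firm (outward FDI) 663.5, sale of domestic government bonds to non-residents 1136.5, foreign purchases of domestic corporate bonds 814.2; capital account: capital transfers received from emigrants 209.6.)

3846.7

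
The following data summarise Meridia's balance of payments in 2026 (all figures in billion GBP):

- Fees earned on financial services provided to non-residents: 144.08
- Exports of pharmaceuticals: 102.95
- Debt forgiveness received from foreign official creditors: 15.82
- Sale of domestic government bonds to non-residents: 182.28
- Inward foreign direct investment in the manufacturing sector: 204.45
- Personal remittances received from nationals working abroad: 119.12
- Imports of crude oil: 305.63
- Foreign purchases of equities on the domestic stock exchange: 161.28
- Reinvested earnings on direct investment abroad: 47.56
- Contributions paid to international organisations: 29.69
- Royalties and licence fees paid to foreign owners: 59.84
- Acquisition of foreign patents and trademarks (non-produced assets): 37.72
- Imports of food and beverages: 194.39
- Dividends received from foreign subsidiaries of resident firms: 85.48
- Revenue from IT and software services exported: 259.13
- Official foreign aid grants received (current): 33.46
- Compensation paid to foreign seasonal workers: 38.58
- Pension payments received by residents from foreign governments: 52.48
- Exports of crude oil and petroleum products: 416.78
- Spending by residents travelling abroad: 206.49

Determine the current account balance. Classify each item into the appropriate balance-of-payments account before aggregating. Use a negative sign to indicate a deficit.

426.42

Goods: -194.39 + 416.78 + 102.95 - 305.63 = 19.71
Services: 144.08 - 59.84 - 206.49 + 259.13 = 136.88
Primary income: 47.56 - 38.58 + 85.48 = 94.46
Secondary income: 33.46 + 119.12 - 29.69 + 52.48 = 175.37
Current account = 19.71 + 136.88 + 94.46 + 175.37 = 426.42
(Excluded from the current account — capital account: debt forgiveness received from foreign official creditors 15.82, acquisition of foreign patents and trademarks (non-produced assets) 37.72; financial account: sale of domestic government bonds to non-residents 182.28, inward foreign direct investment in the manufacturing sector 204.45, foreign purchases of equities on the domestic stock exchange 161.28.)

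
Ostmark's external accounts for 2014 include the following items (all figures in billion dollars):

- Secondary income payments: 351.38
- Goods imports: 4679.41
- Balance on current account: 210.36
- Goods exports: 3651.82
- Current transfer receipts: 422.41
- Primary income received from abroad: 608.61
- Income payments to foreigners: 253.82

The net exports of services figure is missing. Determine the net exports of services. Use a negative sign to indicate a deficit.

812.13

Current account = goods balance + services balance + net primary income + net secondary income
Sum of the known components = -601.77
Net exports of services = CA - (known components) = 210.36 - (-601.77) = 812.13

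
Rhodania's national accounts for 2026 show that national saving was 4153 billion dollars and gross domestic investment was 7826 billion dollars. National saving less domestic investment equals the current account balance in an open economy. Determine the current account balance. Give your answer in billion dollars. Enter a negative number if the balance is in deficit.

CA = S - I = 4153 - 7826 = -3673

-3673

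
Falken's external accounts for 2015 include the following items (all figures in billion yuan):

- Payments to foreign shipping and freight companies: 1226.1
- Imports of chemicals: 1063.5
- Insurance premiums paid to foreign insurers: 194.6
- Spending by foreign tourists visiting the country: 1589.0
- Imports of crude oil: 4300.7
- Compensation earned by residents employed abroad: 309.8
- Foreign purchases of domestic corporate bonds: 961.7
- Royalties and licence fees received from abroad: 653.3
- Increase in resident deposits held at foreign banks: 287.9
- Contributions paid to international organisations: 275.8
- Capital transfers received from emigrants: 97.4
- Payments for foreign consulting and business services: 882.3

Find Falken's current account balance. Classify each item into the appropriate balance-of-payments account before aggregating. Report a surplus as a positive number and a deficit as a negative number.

Goods: -4300.7 - 1063.5 = -5364.2
Services: -194.6 - 1226.1 + 653.3 + 1589.0 - 882.3 = -60.7
Primary income: 309.8
Secondary income: -275.8
Current account = (-5364.2) + (-60.7) + 309.8 + (-275.8) = -5390.9
(Excluded from the current account — financial account: foreign purchases of domestic corporate bonds 961.7, increase in resident deposits held at foreign banks 287.9; capital account: capital transfers received from emigrants 97.4.)

-5390.9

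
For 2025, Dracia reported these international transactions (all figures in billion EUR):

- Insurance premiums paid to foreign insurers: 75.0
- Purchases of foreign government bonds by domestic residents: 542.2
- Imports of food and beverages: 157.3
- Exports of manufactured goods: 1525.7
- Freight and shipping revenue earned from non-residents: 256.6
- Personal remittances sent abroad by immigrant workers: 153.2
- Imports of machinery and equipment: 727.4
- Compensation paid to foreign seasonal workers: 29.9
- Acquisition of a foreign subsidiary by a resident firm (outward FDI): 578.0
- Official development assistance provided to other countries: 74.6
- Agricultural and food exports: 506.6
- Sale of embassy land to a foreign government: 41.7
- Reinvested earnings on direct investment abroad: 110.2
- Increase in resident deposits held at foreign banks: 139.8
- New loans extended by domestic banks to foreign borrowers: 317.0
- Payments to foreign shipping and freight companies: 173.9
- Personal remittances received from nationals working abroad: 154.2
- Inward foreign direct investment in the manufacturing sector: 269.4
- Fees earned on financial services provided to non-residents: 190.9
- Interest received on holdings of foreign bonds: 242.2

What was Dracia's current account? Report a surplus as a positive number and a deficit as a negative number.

1595.1

Goods: -727.4 - 157.3 + 1525.7 + 506.6 = 1147.6
Services: -173.9 + 190.9 - 75.0 + 256.6 = 198.6
Primary income: 242.2 + 110.2 - 29.9 = 322.5
Secondary income: -74.6 + 154.2 - 153.2 = -73.6
Current account = 1147.6 + 198.6 + 322.5 + (-73.6) = 1595.1
(Excluded from the current account — financial account: purchases of foreign government bonds by domestic residents 542.2, acquisition of a foreign subsidiary by a resident firm (outward FDI) 578.0, increase in resident deposits held at foreign banks 139.8, new loans extended by domestic banks to foreign borrowers 317.0, inward foreign direct investment in the manufacturing sector 269.4; capital account: sale of embassy land to a foreign government 41.7.)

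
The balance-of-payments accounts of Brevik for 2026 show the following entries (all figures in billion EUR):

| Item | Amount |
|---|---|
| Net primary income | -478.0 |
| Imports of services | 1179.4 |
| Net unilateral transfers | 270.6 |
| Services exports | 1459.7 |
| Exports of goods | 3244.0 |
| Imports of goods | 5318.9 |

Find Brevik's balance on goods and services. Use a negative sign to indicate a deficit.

-1794.6

Goods balance = 3244.0 - 5318.9 = -2074.9
Services balance = 1459.7 - 1179.4 = 280.3
Trade balance (goods + services) = -2074.9 + 280.3 = -1794.6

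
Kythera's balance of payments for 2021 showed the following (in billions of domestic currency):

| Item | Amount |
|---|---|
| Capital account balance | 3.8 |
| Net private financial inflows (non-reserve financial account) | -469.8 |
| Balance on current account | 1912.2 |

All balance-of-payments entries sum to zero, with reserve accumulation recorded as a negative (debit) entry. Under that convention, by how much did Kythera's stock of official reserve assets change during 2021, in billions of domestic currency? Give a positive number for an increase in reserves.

1446.2

Official reserve transactions balance = -(1912.2 + 3.8 + (-469.8)) = -1446.2
An accumulation of reserves is recorded as a debit (negative entry), so the change in the stock of reserves is the negative of that balance.
Change in official reserves = -(-1446.2) = 1446.2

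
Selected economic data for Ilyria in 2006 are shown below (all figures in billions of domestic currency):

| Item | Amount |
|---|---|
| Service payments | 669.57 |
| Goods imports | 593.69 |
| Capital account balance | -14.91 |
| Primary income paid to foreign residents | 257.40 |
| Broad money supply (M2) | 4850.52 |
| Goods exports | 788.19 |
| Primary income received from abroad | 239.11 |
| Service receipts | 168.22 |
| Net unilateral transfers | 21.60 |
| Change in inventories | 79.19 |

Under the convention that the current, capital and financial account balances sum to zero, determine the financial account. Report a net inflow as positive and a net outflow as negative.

Goods balance = 788.19 - 593.69 = 194.50
Services balance = 168.22 - 669.57 = -501.35
Trade balance (goods + services) = 194.50 + (-501.35) = -306.85
Net primary income = 239.11 - 257.40 = -18.29
Net secondary income = 21.60
Current account = -306.85 + (-18.29) + 21.60 = -303.54
Financial account = -(-303.54 + (-14.91)) = 318.45

318.45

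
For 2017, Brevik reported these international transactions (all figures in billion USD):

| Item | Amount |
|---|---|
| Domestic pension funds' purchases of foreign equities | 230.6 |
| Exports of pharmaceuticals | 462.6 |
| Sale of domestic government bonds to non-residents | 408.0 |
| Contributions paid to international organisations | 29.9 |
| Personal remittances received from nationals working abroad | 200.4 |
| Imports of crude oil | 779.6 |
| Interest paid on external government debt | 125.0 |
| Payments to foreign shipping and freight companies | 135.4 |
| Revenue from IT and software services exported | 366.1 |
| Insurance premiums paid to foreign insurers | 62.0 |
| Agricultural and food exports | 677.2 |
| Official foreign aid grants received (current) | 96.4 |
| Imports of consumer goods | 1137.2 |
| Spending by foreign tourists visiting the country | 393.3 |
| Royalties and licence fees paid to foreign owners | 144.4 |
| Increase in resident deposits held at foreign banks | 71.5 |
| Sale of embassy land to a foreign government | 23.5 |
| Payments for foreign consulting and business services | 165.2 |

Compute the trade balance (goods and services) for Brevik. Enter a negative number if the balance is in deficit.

-524.6

Goods: 462.6 + 677.2 - 1137.2 - 779.6 = -777.0
Services: -62.0 - 135.4 + 366.1 - 144.4 - 165.2 + 393.3 = 252.4
Trade balance = -777.0 + 252.4 = -524.6
(Excluded from the trade balance — financial account: domestic pension funds' purchases of foreign equities 230.6, sale of domestic government bonds to non-residents 408.0, increase in resident deposits held at foreign banks 71.5; secondary income: contributions paid to international organisations 29.9, personal remittances received from nationals working abroad 200.4, official foreign aid grants received (current) 96.4; primary income: interest paid on external government debt 125.0; capital account: sale of embassy land to a foreign government 23.5.)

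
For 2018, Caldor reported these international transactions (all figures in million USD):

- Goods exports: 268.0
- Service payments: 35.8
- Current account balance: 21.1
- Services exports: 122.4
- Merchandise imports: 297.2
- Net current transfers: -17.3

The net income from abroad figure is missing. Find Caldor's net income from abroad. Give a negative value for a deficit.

-19.0

Current account = goods balance + services balance + net primary income + net secondary income
Sum of the known components = 40.1
Net income from abroad = CA - (known components) = 21.1 - 40.1 = -19.0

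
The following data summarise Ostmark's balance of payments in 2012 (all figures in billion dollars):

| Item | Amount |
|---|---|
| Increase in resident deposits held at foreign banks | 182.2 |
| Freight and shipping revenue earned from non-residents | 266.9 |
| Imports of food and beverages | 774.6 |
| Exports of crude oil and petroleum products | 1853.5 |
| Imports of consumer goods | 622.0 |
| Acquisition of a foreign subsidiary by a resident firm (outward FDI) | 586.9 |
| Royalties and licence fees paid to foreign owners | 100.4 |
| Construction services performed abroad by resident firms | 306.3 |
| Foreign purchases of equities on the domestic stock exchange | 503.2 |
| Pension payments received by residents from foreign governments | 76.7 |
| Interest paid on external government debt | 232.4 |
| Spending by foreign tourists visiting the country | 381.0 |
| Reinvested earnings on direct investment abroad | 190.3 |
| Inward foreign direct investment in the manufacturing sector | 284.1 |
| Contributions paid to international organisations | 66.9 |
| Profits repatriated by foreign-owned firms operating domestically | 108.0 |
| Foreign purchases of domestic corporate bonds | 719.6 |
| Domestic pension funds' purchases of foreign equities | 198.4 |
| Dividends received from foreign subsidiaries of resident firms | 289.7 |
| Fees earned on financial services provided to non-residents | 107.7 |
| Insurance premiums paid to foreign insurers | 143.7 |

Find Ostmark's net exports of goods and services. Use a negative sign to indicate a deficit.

1274.7

Goods: -622.0 - 774.6 + 1853.5 = 456.9
Services: 381.0 - 100.4 + 107.7 + 266.9 + 306.3 - 143.7 = 817.8
Trade balance = 456.9 + 817.8 = 1274.7
(Excluded from the trade balance — financial account: increase in resident deposits held at foreign banks 182.2, acquisition of a foreign subsidiary by a resident firm (outward FDI) 586.9, foreign purchases of equities on the domestic stock exchange 503.2, inward foreign direct investment in the manufacturing sector 284.1, foreign purchases of domestic corporate bonds 719.6, domestic pension funds' purchases of foreign equities 198.4; secondary income: pension payments received by residents from foreign governments 76.7, contributions paid to international organisations 66.9; primary income: interest paid on external government debt 232.4, reinvested earnings on direct investment abroad 190.3, profits repatriated by foreign-owned firms operating domestically 108.0, dividends received from foreign subsidiaries of resident firms 289.7.)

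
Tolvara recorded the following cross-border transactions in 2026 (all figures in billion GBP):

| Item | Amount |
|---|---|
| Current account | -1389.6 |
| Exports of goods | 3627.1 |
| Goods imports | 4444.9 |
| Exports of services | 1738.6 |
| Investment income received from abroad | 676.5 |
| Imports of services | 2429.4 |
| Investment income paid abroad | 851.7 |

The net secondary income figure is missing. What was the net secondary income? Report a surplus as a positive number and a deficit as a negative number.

Current account = goods balance + services balance + net primary income + net secondary income
Sum of the known components = -1683.8
Net secondary income = CA - (known components) = -1389.6 - (-1683.8) = 294.2

294.2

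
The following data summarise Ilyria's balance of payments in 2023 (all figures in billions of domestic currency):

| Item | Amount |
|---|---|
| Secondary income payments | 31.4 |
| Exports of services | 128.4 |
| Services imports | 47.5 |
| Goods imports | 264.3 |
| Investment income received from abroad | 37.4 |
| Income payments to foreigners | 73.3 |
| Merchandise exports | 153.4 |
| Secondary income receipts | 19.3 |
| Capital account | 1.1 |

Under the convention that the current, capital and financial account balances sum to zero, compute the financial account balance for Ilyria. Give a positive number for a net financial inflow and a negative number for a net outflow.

Goods balance = 153.4 - 264.3 = -110.9
Services balance = 128.4 - 47.5 = 80.9
Trade balance (goods + services) = -110.9 + 80.9 = -30.0
Net primary income = 37.4 - 73.3 = -35.9
Net secondary income = 19.3 - 31.4 = -12.1
Current account = -30.0 + (-35.9) + (-12.1) = -78.0
Financial account = -(-78.0 + 1.1) = 76.9

76.9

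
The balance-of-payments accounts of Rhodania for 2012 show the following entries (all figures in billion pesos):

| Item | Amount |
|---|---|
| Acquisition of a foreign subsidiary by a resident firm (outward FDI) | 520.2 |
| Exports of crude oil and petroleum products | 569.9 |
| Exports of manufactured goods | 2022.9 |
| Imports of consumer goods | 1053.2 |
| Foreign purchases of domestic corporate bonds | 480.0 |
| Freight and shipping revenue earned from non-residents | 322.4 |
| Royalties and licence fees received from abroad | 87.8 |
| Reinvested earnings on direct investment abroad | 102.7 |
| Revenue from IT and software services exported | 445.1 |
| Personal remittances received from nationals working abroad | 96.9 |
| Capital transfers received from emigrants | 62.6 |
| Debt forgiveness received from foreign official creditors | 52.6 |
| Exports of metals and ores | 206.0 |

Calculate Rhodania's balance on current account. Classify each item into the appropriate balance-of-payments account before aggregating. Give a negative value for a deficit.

2800.5

Goods: 206.0 + 569.9 + 2022.9 - 1053.2 = 1745.6
Services: 87.8 + 445.1 + 322.4 = 855.3
Primary income: 102.7
Secondary income: 96.9
Current account = 1745.6 + 855.3 + 102.7 + 96.9 = 2800.5
(Excluded from the current account — financial account: acquisition of a foreign subsidiary by a resident firm (outward FDI) 520.2, foreign purchases of domestic corporate bonds 480.0; capital account: capital transfers received from emigrants 62.6, debt forgiveness received from foreign official creditors 52.6.)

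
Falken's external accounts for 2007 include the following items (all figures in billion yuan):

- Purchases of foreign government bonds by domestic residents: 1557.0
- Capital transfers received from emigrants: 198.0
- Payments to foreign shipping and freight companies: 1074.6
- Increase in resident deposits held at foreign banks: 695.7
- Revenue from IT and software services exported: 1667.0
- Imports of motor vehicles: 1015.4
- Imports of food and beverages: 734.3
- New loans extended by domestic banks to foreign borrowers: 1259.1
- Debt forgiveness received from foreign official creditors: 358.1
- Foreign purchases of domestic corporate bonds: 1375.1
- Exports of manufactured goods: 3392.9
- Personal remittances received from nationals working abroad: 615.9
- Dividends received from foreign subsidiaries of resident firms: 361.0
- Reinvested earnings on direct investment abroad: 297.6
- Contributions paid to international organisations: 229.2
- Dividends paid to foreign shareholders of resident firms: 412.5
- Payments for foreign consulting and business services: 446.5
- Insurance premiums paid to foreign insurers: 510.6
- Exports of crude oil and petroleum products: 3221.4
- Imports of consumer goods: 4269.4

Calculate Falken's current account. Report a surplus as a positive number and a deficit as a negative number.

863.3

Goods: 3392.9 + 3221.4 - 734.3 - 4269.4 - 1015.4 = 595.2
Services: 1667.0 - 446.5 - 510.6 - 1074.6 = -364.7
Primary income: -412.5 + 361.0 + 297.6 = 246.1
Secondary income: 615.9 - 229.2 = 386.7
Current account = 595.2 + (-364.7) + 246.1 + 386.7 = 863.3
(Excluded from the current account — financial account: purchases of foreign government bonds by domestic residents 1557.0, increase in resident deposits held at foreign banks 695.7, new loans extended by domestic banks to foreign borrowers 1259.1, foreign purchases of domestic corporate bonds 1375.1; capital account: capital transfers received from emigrants 198.0, debt forgiveness received from foreign official creditors 358.1.)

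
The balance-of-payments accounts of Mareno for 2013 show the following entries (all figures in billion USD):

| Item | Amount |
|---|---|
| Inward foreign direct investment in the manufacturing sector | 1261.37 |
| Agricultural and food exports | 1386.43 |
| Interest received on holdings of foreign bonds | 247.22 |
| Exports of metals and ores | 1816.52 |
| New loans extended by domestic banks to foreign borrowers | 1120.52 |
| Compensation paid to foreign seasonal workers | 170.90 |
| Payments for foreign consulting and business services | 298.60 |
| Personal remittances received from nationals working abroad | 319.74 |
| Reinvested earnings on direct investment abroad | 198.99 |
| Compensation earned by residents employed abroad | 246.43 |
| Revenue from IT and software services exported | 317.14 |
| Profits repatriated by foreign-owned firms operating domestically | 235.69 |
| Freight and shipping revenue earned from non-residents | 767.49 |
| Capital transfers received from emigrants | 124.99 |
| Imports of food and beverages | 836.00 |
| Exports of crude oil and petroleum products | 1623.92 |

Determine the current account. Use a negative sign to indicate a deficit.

Goods: 1386.43 + 1816.52 - 836.00 + 1623.92 = 3990.87
Services: 767.49 - 298.60 + 317.14 = 786.03
Primary income: 247.22 - 170.90 + 246.43 + 198.99 - 235.69 = 286.05
Secondary income: 319.74
Current account = 3990.87 + 786.03 + 286.05 + 319.74 = 5382.69
(Excluded from the current account — financial account: inward foreign direct investment in the manufacturing sector 1261.37, new loans extended by domestic banks to foreign borrowers 1120.52; capital account: capital transfers received from emigrants 124.99.)

5382.69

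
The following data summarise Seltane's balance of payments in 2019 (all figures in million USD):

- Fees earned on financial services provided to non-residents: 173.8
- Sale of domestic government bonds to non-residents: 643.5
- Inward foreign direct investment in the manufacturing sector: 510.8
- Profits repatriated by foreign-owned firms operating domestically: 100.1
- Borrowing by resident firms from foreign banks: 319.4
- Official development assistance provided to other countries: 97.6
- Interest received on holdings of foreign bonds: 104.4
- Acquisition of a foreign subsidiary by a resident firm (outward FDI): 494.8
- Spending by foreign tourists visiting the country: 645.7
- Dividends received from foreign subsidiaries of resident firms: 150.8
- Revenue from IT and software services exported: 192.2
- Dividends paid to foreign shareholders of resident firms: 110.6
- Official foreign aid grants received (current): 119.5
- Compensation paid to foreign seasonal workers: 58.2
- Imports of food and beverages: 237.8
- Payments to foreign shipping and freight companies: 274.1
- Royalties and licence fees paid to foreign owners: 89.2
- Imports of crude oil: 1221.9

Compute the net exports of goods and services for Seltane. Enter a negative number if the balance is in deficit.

-811.3

Goods: -1221.9 - 237.8 = -1459.7
Services: 192.2 - 89.2 + 173.8 - 274.1 + 645.7 = 648.4
Trade balance = -1459.7 + 648.4 = -811.3
(Excluded from the trade balance — financial account: sale of domestic government bonds to non-residents 643.5, inward foreign direct investment in the manufacturing sector 510.8, borrowing by resident firms from foreign banks 319.4, acquisition of a foreign subsidiary by a resident firm (outward FDI) 494.8; primary income: profits repatriated by foreign-owned firms operating domestically 100.1, interest received on holdings of foreign bonds 104.4, dividends received from foreign subsidiaries of resident firms 150.8, dividends paid to foreign shareholders of resident firms 110.6, compensation paid to foreign seasonal workers 58.2; secondary income: official development assistance provided to other countries 97.6, official foreign aid grants received (current) 119.5.)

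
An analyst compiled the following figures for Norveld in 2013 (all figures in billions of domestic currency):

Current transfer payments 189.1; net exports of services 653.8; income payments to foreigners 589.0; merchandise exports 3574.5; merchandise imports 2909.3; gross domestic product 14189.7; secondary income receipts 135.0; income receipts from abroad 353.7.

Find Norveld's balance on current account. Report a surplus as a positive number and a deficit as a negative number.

1029.6

Goods balance = 3574.5 - 2909.3 = 665.2
Services balance = 653.8
Trade balance (goods + services) = 665.2 + 653.8 = 1319.0
Net primary income = 353.7 - 589.0 = -235.3
Net secondary income = 135.0 - 189.1 = -54.1
Current account = 1319.0 + (-235.3) + (-54.1) = 1029.6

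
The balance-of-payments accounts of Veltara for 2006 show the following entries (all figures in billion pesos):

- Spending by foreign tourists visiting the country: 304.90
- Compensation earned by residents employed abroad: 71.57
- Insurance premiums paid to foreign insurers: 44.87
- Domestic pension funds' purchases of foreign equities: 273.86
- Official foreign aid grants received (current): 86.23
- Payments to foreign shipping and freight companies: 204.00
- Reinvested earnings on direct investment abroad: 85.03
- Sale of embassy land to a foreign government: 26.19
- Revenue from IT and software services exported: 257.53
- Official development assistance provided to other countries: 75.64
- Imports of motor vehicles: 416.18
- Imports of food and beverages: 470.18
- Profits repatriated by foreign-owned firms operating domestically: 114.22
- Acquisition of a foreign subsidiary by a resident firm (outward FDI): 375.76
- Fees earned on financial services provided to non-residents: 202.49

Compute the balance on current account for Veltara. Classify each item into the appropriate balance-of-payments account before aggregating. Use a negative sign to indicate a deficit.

Goods: -470.18 - 416.18 = -886.36
Services: 304.90 + 257.53 - 204.00 - 44.87 + 202.49 = 516.05
Primary income: 71.57 + 85.03 - 114.22 = 42.38
Secondary income: 86.23 - 75.64 = 10.59
Current account = (-886.36) + 516.05 + 42.38 + 10.59 = -317.34
(Excluded from the current account — financial account: domestic pension funds' purchases of foreign equities 273.86, acquisition of a foreign subsidiary by a resident firm (outward FDI) 375.76; capital account: sale of embassy land to a foreign government 26.19.)

-317.34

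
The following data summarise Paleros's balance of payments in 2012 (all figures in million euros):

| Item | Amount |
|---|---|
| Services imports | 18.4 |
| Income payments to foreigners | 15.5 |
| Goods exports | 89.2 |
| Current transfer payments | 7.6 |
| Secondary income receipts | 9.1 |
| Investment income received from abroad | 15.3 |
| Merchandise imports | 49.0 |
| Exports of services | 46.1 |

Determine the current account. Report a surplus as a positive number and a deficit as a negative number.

Goods balance = 89.2 - 49.0 = 40.2
Services balance = 46.1 - 18.4 = 27.7
Trade balance (goods + services) = 40.2 + 27.7 = 67.9
Net primary income = 15.3 - 15.5 = -0.2
Net secondary income = 9.1 - 7.6 = 1.5
Current account = 67.9 + (-0.2) + 1.5 = 69.2

69.2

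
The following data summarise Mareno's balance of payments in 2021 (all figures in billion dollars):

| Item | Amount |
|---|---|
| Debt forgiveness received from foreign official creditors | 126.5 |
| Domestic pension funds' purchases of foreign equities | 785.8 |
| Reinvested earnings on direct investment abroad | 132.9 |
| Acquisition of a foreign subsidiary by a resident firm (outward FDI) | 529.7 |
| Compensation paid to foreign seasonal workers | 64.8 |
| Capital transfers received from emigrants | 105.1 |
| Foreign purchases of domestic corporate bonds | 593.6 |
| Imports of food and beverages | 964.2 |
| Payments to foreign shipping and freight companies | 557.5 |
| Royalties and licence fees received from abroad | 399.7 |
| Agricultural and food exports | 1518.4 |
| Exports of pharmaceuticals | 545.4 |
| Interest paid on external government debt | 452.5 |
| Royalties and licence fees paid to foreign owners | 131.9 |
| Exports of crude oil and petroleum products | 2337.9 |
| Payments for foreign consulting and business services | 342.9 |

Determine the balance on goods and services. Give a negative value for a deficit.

2804.9

Goods: 545.4 + 1518.4 + 2337.9 - 964.2 = 3437.5
Services: -342.9 - 557.5 - 131.9 + 399.7 = -632.6
Trade balance = 3437.5 + (-632.6) = 2804.9
(Excluded from the trade balance — capital account: debt forgiveness received from foreign official creditors 126.5, capital transfers received from emigrants 105.1; financial account: domestic pension funds' purchases of foreign equities 785.8, acquisition of a foreign subsidiary by a resident firm (outward FDI) 529.7, foreign purchases of domestic corporate bonds 593.6; primary income: reinvested earnings on direct investment abroad 132.9, compensation paid to foreign seasonal workers 64.8, interest paid on external government debt 452.5.)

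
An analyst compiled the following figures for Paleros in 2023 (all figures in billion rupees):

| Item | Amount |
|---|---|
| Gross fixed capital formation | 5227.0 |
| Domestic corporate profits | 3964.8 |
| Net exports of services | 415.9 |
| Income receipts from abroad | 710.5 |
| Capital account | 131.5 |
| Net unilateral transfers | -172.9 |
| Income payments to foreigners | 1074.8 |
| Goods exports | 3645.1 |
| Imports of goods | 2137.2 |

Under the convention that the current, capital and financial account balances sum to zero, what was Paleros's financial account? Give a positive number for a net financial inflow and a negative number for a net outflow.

Goods balance = 3645.1 - 2137.2 = 1507.9
Services balance = 415.9
Trade balance (goods + services) = 1507.9 + 415.9 = 1923.8
Net primary income = 710.5 - 1074.8 = -364.3
Net secondary income = -172.9
Current account = 1923.8 + (-364.3) + (-172.9) = 1386.6
Financial account = -(1386.6 + 131.5) = -1518.1

-1518.1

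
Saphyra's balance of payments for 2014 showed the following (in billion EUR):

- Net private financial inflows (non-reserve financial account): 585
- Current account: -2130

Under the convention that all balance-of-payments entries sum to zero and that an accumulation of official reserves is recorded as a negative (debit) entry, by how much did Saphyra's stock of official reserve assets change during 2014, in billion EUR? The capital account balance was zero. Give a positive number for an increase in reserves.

-1545

Official reserve transactions balance = -((-2130) + 585) = 1545
An accumulation of reserves is recorded as a debit (negative entry), so the change in the stock of reserves is the negative of that balance.
Change in official reserves = -(1545) = -1545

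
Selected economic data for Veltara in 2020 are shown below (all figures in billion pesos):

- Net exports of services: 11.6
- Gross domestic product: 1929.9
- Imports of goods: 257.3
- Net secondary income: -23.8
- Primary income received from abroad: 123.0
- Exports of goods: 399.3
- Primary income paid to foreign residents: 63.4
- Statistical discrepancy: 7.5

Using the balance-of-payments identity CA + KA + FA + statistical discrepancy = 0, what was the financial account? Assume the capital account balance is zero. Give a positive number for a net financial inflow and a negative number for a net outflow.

-196.9

Goods balance = 399.3 - 257.3 = 142.0
Services balance = 11.6
Trade balance (goods + services) = 142.0 + 11.6 = 153.6
Net primary income = 123.0 - 63.4 = 59.6
Net secondary income = -23.8
Current account = 153.6 + 59.6 + (-23.8) = 189.4
Financial account = -(189.4 + 7.5) = -196.9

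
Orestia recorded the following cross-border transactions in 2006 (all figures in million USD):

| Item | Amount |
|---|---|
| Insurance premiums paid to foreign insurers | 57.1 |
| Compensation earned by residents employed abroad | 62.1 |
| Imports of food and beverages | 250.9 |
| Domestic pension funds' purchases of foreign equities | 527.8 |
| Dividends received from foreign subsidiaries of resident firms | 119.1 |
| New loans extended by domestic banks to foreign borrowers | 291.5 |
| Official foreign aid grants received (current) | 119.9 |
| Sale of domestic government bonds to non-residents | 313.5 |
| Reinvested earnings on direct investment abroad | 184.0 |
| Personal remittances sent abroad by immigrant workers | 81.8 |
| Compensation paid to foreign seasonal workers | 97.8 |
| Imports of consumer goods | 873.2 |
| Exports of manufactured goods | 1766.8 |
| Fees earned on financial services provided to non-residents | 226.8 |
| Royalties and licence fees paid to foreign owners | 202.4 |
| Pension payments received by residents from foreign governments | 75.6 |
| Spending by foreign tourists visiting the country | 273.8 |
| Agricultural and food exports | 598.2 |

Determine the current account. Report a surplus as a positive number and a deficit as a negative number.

Goods: -873.2 + 1766.8 + 598.2 - 250.9 = 1240.9
Services: -57.1 + 273.8 + 226.8 - 202.4 = 241.1
Primary income: 62.1 + 119.1 - 97.8 + 184.0 = 267.4
Secondary income: 75.6 - 81.8 + 119.9 = 113.7
Current account = 1240.9 + 241.1 + 267.4 + 113.7 = 1863.1
(Excluded from the current account — financial account: domestic pension funds' purchases of foreign equities 527.8, new loans extended by domestic banks to foreign borrowers 291.5, sale of domestic government bonds to non-residents 313.5.)

1863.1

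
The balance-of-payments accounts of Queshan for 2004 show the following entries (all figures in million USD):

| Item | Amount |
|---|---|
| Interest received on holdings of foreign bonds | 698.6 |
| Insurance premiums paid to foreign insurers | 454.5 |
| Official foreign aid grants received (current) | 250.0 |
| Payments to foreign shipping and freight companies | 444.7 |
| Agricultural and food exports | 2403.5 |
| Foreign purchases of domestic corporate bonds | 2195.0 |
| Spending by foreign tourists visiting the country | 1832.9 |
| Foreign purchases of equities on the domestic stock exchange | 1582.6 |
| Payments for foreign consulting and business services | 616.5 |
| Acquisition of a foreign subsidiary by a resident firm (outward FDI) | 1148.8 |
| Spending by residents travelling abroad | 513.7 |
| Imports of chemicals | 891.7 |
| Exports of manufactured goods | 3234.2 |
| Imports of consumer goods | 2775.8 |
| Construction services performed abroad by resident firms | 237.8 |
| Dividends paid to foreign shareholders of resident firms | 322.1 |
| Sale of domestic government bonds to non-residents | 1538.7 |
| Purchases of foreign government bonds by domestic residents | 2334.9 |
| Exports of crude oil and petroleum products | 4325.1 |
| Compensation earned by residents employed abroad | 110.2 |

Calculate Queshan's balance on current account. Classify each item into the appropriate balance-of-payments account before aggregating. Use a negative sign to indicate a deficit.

7073.3

Goods: -2775.8 + 3234.2 - 891.7 + 2403.5 + 4325.1 = 6295.3
Services: 1832.9 - 444.7 - 454.5 - 513.7 - 616.5 + 237.8 = 41.3
Primary income: -322.1 + 698.6 + 110.2 = 486.7
Secondary income: 250.0
Current account = 6295.3 + 41.3 + 486.7 + 250.0 = 7073.3
(Excluded from the current account — financial account: foreign purchases of domestic corporate bonds 2195.0, foreign purchases of equities on the domestic stock exchange 1582.6, acquisition of a foreign subsidiary by a resident firm (outward FDI) 1148.8, sale of domestic government bonds to non-residents 1538.7, purchases of foreign government bonds by domestic residents 2334.9.)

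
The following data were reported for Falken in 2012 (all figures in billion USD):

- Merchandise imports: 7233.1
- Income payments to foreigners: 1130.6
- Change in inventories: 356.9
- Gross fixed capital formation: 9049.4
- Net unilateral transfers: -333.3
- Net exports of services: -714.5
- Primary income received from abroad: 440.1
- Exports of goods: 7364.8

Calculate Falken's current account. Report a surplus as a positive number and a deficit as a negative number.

Goods balance = 7364.8 - 7233.1 = 131.7
Services balance = -714.5
Trade balance (goods + services) = 131.7 + (-714.5) = -582.8
Net primary income = 440.1 - 1130.6 = -690.5
Net secondary income = -333.3
Current account = -582.8 + (-690.5) + (-333.3) = -1606.6

-1606.6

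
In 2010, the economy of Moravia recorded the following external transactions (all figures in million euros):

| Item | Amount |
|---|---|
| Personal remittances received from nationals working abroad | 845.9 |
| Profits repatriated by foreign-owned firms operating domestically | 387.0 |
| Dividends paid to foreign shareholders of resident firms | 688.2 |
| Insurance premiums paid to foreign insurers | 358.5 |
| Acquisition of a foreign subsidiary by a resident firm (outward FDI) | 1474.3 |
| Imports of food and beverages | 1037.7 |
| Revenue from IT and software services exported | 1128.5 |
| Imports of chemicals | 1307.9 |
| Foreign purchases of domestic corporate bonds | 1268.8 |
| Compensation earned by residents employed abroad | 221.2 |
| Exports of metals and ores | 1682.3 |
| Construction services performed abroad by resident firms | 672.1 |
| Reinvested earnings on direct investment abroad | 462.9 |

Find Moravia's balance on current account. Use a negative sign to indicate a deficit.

Goods: 1682.3 - 1307.9 - 1037.7 = -663.3
Services: -358.5 + 672.1 + 1128.5 = 1442.1
Primary income: 462.9 + 221.2 - 688.2 - 387.0 = -391.1
Secondary income: 845.9
Current account = (-663.3) + 1442.1 + (-391.1) + 845.9 = 1233.6
(Excluded from the current account — financial account: acquisition of a foreign subsidiary by a resident firm (outward FDI) 1474.3, foreign purchases of domestic corporate bonds 1268.8.)

1233.6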